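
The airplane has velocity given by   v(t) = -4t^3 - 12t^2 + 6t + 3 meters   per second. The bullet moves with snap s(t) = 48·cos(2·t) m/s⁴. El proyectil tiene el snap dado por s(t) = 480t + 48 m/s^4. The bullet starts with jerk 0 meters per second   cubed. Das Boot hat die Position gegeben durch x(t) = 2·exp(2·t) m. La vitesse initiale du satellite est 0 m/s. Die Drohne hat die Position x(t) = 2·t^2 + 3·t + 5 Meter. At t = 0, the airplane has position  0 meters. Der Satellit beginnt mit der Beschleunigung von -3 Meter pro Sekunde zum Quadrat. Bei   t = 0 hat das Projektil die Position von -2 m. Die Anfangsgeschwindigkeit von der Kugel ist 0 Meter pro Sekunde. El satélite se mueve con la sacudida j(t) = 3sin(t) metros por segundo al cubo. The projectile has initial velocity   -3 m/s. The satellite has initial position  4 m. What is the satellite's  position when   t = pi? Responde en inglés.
To solve this, we need to take 3 integrals of our jerk equation j(t) = 3·sin(t). The antiderivative of jerk, with a(0) = -3, gives acceleration: a(t) = -3·cos(t). The antiderivative of acceleration, with v(0) = 0, gives velocity: v(t) = -3·sin(t). The antiderivative of velocity, with x(0) = 4, gives position: x(t) = 3·cos(t) + 1. We have position x(t) = 3·cos(t) + 1. Substituting t = pi: x(pi) = -2.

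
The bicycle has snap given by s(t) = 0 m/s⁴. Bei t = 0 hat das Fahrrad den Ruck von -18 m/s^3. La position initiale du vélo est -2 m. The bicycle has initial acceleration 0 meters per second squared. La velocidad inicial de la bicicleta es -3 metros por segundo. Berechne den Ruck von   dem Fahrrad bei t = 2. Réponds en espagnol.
Debemos encontrar la integral de nuestra ecuación del snap s(t) = 0 1 vez. Integrando el snap y usando la condición inicial j(0) = -18, obtenemos j(t) = -18. Usando j(t) = -18 y sustituyendo t = 2, encontramos j = -18.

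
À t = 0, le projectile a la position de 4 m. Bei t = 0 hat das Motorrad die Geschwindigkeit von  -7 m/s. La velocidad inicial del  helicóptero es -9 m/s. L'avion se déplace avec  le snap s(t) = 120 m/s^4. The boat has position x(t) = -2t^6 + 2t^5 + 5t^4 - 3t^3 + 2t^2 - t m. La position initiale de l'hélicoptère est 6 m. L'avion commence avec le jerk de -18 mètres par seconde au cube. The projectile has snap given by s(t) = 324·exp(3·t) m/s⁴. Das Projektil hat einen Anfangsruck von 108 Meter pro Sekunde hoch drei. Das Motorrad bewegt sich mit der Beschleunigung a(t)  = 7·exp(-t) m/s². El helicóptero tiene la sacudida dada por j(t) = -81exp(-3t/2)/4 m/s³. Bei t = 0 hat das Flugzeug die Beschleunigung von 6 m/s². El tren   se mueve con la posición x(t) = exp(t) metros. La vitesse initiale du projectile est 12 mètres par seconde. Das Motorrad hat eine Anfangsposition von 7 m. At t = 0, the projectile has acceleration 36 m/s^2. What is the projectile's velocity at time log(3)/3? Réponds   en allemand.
Wir müssen das Integral unserer Gleichung für den Snap s(t) = 324·exp(3·t) 3-mal finden. Das Integral von dem Snap ist der Ruck. Mit j(0) = 108 erhalten wir j(t) = 108·exp(3·t). Durch Integration von dem Ruck und Verwendung der Anfangsbedingung a(0) = 36, erhalten wir a(t) = 36·exp(3·t). Mit ∫a(t)dt und Anwendung von v(0) = 12, finden wir v(t) = 12·exp(3·t). Wir haben die Geschwindigkeit v(t) = 12·exp(3·t). Durch Einsetzen von t = log(3)/3: v(log(3)/3) = 36.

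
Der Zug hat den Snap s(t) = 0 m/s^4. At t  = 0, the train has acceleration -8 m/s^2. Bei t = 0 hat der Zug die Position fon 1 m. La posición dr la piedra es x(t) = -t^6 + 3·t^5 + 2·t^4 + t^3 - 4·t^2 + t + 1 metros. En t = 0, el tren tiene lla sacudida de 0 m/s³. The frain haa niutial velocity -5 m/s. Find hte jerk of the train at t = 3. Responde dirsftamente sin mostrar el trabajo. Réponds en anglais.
At t = 3, j = 0.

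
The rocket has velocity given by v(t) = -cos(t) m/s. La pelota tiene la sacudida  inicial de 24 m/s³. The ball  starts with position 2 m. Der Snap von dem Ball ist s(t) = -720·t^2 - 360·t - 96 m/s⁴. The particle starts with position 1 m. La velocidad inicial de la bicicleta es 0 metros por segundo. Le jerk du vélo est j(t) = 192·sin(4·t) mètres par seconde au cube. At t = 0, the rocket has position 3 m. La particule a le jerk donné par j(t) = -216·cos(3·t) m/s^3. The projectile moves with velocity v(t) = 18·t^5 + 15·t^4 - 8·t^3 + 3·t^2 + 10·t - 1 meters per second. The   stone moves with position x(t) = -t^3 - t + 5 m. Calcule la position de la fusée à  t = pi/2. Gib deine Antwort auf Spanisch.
Necesitamos integrar nuestra ecuación de la velocidad v(t) = -cos(t) 1 vez. Integrando la velocidad y usando la condición inicial x(0) = 3, obtenemos x(t) = 3 - sin(t). Tenemos la posición x(t) = 3 - sin(t). Sustituyendo t = pi/2: x(pi/2) = 2.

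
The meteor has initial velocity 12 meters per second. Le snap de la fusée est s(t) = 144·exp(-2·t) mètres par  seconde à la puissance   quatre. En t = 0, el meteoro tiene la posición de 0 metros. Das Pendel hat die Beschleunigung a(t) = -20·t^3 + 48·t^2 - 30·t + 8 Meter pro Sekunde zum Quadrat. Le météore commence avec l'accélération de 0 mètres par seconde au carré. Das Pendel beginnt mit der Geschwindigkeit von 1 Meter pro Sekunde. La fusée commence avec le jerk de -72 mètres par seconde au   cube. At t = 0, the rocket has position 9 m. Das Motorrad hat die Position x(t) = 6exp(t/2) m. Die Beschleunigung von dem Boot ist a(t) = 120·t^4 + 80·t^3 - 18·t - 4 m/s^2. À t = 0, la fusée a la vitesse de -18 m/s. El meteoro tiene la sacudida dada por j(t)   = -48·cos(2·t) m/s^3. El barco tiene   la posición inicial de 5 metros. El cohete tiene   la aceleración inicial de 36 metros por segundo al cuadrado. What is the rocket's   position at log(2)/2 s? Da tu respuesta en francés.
Pour résoudre ceci, nous devons prendre 4 primitives de notre équation du snap s(t) = 144·exp(-2·t). L'intégrale du snap, avec j(0) = -72, donne le jerk: j(t) = -72·exp(-2·t). En intégrant le jerk et en utilisant la condition initiale a(0) = 36, nous obtenons a(t) = 36·exp(-2·t). En prenant ∫a(t)dt et en appliquant v(0) = -18, nous trouvons v(t) = -18·exp(-2·t). En prenant ∫v(t)dt et en appliquant x(0) = 9, nous trouvons x(t) = 9·exp(-2·t). En utilisant x(t) = 9·exp(-2·t) et en substituant t = log(2)/2, nous trouvons x = 9/2.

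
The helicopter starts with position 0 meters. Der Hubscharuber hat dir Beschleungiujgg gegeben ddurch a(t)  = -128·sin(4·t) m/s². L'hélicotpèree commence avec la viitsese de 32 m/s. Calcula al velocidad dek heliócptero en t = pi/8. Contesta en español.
Necesitamos integrar nuestra ecuación de la aceleración a(t) = -128·sin(4·t) 1 vez. Integrando la aceleración y usando la condición inicial v(0) = 32, obtenemos v(t) = 32·cos(4·t). Usando v(t) = 32·cos(4·t) y sustituyendo t = pi/8, encontramos v = 0.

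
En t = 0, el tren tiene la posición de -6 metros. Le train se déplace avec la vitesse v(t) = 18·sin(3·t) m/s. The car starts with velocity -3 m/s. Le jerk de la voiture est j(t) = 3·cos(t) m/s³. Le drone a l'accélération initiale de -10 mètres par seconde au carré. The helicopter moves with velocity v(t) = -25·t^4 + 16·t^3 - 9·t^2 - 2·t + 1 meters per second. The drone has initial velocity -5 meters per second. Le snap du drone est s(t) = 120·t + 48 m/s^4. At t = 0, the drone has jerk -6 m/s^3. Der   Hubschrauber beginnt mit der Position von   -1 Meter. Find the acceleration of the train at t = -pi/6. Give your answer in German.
Wir müssen unsere Gleichung für die Geschwindigkeit v(t) = 18·sin(3·t) 1-mal ableiten. Die Ableitung von der Geschwindigkeit ergibt die Beschleunigung: a(t) = 54·cos(3·t). Aus der Gleichung für die Beschleunigung a(t) = 54·cos(3·t), setzen wir t = -pi/6 ein und erhalten a = 0.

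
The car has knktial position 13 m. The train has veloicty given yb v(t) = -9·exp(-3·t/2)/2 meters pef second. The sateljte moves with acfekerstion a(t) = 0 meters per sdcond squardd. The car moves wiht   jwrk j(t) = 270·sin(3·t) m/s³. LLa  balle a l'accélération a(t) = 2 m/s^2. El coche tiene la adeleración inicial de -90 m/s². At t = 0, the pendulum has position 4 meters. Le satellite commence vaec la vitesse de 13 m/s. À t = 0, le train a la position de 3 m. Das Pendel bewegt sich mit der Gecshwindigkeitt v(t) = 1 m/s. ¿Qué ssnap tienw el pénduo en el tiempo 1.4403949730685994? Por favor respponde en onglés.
Starting from velocity v(t) = 1, we take 3 derivatives. Differentiating velocity, we get acceleration: a(t) = 0. Differentiating acceleration, we get jerk: j(t) = 0. The derivative of jerk gives snap: s(t) = 0. From the given snap equation s(t) = 0, we substitute t = 1.4403949730685994 to get s = 0.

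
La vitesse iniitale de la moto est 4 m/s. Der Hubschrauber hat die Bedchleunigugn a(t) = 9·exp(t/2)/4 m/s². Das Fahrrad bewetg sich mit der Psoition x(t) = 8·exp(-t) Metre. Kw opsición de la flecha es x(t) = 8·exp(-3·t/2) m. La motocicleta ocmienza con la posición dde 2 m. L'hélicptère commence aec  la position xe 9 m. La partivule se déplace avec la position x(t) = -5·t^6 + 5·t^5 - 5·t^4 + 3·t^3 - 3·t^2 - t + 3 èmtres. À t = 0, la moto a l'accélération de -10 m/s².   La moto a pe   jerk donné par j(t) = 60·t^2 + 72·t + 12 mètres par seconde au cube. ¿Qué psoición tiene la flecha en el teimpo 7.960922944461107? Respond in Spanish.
De la ecuación de la posición x(t) = 8·exp(-3·t/2), sustituimos t = 7.960922944461107 para obtener x = 0.0000521209866772046.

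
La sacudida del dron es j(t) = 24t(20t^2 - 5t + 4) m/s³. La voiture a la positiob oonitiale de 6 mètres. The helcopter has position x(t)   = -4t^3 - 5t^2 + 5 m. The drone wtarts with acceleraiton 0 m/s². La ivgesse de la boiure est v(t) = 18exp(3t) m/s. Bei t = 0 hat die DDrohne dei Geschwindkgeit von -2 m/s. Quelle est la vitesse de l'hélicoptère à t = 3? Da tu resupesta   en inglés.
Starting from position x(t) = -4·t^3 - 5·t^2 + 5, we take 1 derivative. Taking d/dt of x(t), we find v(t) = -12·t^2 - 10·t. We have velocity v(t) = -12·t^2 - 10·t. Substituting t = 3: v(3) = -138.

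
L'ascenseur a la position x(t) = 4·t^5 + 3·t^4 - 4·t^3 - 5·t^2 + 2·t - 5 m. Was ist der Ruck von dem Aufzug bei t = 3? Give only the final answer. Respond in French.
La réponse est 2352.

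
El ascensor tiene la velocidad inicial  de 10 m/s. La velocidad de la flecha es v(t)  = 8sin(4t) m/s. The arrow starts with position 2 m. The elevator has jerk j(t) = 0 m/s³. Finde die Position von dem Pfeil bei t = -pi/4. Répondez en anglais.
We must find the integral of our velocity equation v(t) = 8·sin(4·t) 1 time. Taking ∫v(t)dt and applying x(0) = 2, we find x(t) = 4 - 2·cos(4·t). From the given position equation x(t) = 4 - 2·cos(4·t), we substitute t = -pi/4 to get x = 6.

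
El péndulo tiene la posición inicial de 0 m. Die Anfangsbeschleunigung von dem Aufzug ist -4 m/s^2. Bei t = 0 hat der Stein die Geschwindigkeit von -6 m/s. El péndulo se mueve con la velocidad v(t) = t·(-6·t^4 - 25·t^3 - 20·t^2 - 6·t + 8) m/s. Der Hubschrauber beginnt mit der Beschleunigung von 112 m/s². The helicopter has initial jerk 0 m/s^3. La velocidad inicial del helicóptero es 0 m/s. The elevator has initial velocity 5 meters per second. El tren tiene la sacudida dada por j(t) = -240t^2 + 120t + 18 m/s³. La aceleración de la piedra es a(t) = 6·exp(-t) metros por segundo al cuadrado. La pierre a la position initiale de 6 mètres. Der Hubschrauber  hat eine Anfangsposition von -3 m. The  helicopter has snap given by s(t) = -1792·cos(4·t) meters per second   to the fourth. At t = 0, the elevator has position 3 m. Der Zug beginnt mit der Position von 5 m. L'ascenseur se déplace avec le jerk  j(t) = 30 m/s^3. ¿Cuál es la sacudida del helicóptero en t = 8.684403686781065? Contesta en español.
Para resolver esto, necesitamos tomar 1 antiderivada de nuestra ecuación del snap s(t) = -1792·cos(4·t). La integral del snap es la sacudida. Usando j(0) = 0, obtenemos j(t) = -448·sin(4·t). Usando j(t) = -448·sin(4·t) y sustituyendo t = 8.684403686781065, encontramos j = 80.2473667010633.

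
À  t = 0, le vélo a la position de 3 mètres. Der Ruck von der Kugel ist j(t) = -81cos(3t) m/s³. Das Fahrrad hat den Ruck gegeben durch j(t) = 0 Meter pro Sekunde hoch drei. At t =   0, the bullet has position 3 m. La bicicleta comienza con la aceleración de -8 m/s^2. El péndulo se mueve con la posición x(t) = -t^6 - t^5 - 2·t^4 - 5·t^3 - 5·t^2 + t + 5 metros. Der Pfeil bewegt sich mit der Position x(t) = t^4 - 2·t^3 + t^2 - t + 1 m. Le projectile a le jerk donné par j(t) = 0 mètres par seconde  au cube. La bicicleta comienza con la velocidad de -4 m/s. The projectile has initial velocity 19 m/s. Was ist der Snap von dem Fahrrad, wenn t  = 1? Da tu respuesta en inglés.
We must differentiate our jerk equation j(t) = 0 1 time. Taking d/dt of j(t), we find s(t) = 0. We have snap s(t) = 0. Substituting t = 1: s(1) = 0.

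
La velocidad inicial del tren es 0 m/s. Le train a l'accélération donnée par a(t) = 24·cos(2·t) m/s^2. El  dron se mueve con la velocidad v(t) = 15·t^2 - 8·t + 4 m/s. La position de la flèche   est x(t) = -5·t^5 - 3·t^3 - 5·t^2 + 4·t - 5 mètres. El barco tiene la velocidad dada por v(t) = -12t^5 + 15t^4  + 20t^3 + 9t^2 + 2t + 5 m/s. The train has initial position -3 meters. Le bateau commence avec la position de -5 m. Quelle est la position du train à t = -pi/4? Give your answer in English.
We must find the integral of our acceleration equation a(t) = 24·cos(2·t) 2 times. Taking ∫a(t)dt and applying v(0) = 0, we find v(t) = 12·sin(2·t). Integrating velocity and using the initial condition x(0) = -3, we get x(t) = 3 - 6·cos(2·t). From the given position equation x(t) = 3 - 6·cos(2·t), we substitute t = -pi/4 to get x = 3.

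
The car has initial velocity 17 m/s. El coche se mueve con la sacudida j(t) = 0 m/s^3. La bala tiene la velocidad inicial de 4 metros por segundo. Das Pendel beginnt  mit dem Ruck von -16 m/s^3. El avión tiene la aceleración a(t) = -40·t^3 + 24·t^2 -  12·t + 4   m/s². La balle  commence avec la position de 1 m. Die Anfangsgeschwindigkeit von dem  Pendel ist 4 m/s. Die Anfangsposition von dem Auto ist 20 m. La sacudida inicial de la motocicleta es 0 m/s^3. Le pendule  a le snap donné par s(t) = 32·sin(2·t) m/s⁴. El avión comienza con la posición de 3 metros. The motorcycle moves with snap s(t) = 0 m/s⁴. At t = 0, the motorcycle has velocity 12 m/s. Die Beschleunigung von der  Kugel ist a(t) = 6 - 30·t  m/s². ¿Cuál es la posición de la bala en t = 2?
Necesitamos integrar nuestra ecuación de la aceleración a(t) = 6 - 30·t 2 veces. La integral de la aceleración, con v(0) = 4, da la velocidad: v(t) = -15·t^2 + 6·t + 4. Integrando la velocidad y usando la condición inicial x(0) = 1, obtenemos x(t) = -5·t^3 + 3·t^2 + 4·t + 1. De la ecuación de la posición x(t) = -5·t^3 + 3·t^2 + 4·t + 1, sustituimos t = 2 para obtener x = -19.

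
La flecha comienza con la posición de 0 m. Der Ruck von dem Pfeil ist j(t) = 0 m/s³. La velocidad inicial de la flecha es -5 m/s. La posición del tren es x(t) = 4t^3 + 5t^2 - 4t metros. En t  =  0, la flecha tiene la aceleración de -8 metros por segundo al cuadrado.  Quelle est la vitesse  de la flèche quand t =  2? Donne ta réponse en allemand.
Ausgehend von dem Ruck j(t) = 0, nehmen wir 2 Integrale. Mit ∫j(t)dt und Anwendung von a(0) = -8, finden wir a(t) = -8. Durch Integration von der Beschleunigung und Verwendung der Anfangsbedingung v(0) = -5, erhalten wir v(t) = -8·t - 5. Aus der Gleichung für die Geschwindigkeit v(t) = -8·t - 5, setzen wir t = 2 ein und erhalten v = -21.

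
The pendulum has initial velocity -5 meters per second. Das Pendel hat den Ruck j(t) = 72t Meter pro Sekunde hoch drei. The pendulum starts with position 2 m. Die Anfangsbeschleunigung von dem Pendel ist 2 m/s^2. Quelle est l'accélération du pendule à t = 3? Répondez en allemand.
Ausgehend von dem Ruck j(t) = 72·t, nehmen wir 1 Stammfunktion. Durch Integration von dem Ruck und Verwendung der Anfangsbedingung a(0) = 2, erhalten wir a(t) = 36·t^2 + 2. Aus der Gleichung für die Beschleunigung a(t) = 36·t^2 + 2, setzen wir t = 3 ein und erhalten a = 326.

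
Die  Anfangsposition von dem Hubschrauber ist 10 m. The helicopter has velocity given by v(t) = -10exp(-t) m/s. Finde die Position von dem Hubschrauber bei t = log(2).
Wir müssen unsere Gleichung für die Geschwindigkeit v(t) = -10·exp(-t) 1-mal integrieren. Die Stammfunktion von der Geschwindigkeit ist die Position. Mit x(0) = 10 erhalten wir x(t) = 10·exp(-t). Aus der Gleichung für die Position x(t) = 10·exp(-t), setzen wir t = log(2) ein und erhalten x = 5.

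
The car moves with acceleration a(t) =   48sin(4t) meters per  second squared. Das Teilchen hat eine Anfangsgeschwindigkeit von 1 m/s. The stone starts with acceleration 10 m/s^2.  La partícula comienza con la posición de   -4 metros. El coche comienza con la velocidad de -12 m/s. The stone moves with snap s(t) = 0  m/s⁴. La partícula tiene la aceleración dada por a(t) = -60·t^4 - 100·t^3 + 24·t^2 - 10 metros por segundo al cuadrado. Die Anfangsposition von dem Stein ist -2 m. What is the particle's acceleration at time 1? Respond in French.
En utilisant a(t) = -60·t^4 - 100·t^3 + 24·t^2 - 10 et en substituant t = 1, nous trouvons a = -146.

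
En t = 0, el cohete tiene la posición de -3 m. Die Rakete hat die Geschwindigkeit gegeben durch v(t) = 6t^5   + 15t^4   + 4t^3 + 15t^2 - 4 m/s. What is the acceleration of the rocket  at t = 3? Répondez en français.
En partant de la vitesse v(t) = 6·t^5 + 15·t^4 + 4·t^3 + 15·t^2 - 4, nous prenons 1 dérivée. La dérivée de la vitesse donne l'accélération: a(t) = 30·t^4 + 60·t^3 + 12·t^2 + 30·t. De l'équation de l'accélération a(t) = 30·t^4 + 60·t^3 + 12·t^2 + 30·t, nous substituons t = 3 pour obtenir a = 4248.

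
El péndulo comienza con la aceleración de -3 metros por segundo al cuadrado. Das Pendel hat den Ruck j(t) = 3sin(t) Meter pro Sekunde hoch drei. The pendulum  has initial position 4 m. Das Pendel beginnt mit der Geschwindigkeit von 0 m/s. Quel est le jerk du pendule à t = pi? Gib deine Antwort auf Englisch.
We have jerk j(t) = 3·sin(t). Substituting t = pi: j(pi) = 0.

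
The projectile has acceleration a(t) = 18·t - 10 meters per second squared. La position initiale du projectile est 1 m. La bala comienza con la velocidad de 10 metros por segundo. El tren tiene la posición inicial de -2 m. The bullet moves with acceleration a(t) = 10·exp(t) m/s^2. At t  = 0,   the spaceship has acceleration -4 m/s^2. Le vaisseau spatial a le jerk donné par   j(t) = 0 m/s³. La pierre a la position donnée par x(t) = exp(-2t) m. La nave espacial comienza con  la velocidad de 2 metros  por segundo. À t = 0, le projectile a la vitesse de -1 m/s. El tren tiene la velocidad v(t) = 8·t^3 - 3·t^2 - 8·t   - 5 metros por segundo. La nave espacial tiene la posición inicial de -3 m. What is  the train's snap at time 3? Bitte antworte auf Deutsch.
Wir müssen unsere Gleichung für die Geschwindigkeit v(t) = 8·t^3 - 3·t^2 - 8·t - 5 3-mal ableiten. Durch Ableiten von der Geschwindigkeit erhalten wir die Beschleunigung: a(t) = 24·t^2 - 6·t - 8. Durch Ableiten von der Beschleunigung erhalten wir den Ruck: j(t) = 48·t - 6. Die Ableitung von dem Ruck ergibt den Snap: s(t) = 48. Aus der Gleichung für den Snap s(t) = 48, setzen wir t = 3 ein und erhalten s = 48.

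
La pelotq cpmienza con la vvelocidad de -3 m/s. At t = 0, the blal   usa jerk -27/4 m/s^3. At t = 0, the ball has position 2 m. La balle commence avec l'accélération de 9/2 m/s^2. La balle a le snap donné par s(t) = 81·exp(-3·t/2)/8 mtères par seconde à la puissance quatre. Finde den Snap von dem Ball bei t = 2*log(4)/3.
Mit s(t) = 81·exp(-3·t/2)/8 und Einsetzen von t = 2*log(4)/3, finden wir s = 81/32.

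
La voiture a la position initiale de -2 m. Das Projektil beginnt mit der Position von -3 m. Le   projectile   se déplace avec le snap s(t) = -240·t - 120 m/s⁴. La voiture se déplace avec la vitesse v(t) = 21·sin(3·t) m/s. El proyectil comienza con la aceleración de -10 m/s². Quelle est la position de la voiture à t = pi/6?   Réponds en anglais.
To solve this, we need to take 1 integral of our velocity equation v(t) = 21·sin(3·t). The integral of velocity is position. Using x(0) = -2, we get x(t) = 5 - 7·cos(3·t). Using x(t) = 5 - 7·cos(3·t) and substituting t = pi/6, we find x = 5.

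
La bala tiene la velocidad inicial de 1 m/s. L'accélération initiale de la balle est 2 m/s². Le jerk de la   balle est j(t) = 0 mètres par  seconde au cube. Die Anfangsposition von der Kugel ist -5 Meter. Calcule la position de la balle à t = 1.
Nous devons trouver l'intégrale de notre équation du jerk j(t) = 0 3 fois. L'intégrale du jerk, avec a(0) = 2, donne l'accélération: a(t) = 2. La primitive de l'accélération, avec v(0) = 1, donne la vitesse: v(t) = 2·t + 1. La primitive de la vitesse est la position. En utilisant x(0) = -5, nous obtenons x(t) = t^2 + t - 5. De l'équation de la position x(t) = t^2 + t - 5, nous substituons t = 1 pour obtenir x = -3.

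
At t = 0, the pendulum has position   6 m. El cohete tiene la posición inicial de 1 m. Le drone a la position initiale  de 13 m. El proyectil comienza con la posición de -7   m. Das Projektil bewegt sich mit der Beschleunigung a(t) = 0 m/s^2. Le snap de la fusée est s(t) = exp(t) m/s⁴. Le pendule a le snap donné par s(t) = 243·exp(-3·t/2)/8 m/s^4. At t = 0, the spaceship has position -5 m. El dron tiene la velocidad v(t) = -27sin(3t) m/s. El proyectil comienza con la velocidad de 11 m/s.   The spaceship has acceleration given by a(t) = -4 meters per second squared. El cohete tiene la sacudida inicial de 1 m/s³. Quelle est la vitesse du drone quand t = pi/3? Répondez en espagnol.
Tenemos la velocidad v(t) = -27·sin(3·t). Sustituyendo t = pi/3: v(pi/3) = 0.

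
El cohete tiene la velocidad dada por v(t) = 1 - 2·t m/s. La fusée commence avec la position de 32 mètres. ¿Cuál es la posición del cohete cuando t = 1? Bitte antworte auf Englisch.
We need to integrate our velocity equation v(t) = 1 - 2·t 1 time. The integral of velocity is position. Using x(0) = 32, we get x(t) = -t^2 + t + 32. Using x(t) = -t^2 + t + 32 and substituting t = 1, we find x = 32.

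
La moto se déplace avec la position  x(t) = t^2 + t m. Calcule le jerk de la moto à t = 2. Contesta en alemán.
Um dies zu lösen, müssen wir 3 Ableitungen unserer Gleichung für die Position x(t) = t^2 + t nehmen. Die Ableitung von der Position ergibt die Geschwindigkeit: v(t) = 2·t + 1. Durch Ableiten von der Geschwindigkeit erhalten wir die Beschleunigung: a(t) = 2. Die Ableitung von der Beschleunigung ergibt den Ruck: j(t) = 0. Mit j(t) = 0 und Einsetzen von t = 2, finden wir j = 0.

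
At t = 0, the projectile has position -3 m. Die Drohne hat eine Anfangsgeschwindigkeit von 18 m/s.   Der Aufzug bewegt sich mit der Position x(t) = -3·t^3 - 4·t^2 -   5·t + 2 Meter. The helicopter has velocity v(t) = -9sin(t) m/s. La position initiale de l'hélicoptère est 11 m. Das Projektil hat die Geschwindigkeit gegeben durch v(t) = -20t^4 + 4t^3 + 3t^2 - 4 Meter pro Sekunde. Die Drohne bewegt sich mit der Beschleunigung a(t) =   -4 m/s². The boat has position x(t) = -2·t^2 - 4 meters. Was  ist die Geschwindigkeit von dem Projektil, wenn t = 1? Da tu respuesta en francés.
Nous avons la vitesse v(t) = -20·t^4 + 4·t^3 + 3·t^2 - 4. En substituant t = 1: v(1) = -17.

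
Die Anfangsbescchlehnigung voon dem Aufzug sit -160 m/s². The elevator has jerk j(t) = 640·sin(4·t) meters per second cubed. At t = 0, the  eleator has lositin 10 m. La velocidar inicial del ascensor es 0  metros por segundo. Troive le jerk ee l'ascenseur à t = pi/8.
De l'équation du jerk j(t) = 640·sin(4·t), nous substituons t = pi/8 pour obtenir j = 640.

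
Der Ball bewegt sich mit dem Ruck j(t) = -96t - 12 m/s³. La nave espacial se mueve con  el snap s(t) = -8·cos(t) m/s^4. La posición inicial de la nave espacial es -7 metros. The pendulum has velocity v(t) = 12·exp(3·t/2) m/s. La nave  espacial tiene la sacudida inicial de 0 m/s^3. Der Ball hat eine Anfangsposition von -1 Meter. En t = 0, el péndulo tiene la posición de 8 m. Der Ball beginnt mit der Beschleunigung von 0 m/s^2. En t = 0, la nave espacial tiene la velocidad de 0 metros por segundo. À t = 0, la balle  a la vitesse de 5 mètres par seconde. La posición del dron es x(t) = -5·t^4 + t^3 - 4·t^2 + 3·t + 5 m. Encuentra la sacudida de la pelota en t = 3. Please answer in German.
Aus der Gleichung für den Ruck j(t) = -96·t - 12, setzen wir t = 3 ein und erhalten j = -300.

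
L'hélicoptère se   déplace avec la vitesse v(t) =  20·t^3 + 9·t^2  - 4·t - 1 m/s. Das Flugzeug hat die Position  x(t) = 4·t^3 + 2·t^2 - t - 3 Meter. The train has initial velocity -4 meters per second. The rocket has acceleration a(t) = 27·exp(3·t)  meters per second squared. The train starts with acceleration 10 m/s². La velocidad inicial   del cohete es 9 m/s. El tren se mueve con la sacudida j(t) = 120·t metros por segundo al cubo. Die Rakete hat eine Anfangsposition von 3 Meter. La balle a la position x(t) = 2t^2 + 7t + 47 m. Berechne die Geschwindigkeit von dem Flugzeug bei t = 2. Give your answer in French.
Pour résoudre ceci, nous devons prendre 1 dérivée de notre équation de la position x(t) = 4·t^3 + 2·t^2 - t - 3. La dérivée de la position donne la vitesse: v(t) = 12·t^2 + 4·t - 1. De l'équation de la vitesse v(t) = 12·t^2 + 4·t - 1, nous substituons t = 2 pour obtenir v = 55.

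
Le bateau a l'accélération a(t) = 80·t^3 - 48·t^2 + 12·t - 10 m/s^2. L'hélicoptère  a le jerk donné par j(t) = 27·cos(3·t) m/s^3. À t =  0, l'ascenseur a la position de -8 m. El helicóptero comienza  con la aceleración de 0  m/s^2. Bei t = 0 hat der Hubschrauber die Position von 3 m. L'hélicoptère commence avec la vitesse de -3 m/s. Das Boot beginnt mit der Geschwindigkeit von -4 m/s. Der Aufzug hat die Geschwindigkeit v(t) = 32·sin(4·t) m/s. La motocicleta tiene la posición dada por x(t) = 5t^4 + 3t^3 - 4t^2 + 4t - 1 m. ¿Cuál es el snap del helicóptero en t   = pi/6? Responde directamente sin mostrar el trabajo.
En t = pi/6, s = -81.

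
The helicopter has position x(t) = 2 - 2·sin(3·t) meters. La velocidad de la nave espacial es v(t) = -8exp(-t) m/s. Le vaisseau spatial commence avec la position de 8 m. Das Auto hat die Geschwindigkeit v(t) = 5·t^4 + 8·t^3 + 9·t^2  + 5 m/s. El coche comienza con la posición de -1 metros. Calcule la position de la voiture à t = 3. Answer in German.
Wir müssen die Stammfunktion unserer Gleichung für die Geschwindigkeit v(t) = 5·t^4 + 8·t^3 + 9·t^2 + 5 1-mal finden. Das Integral von der Geschwindigkeit ist die Position. Mit x(0) = -1 erhalten wir x(t) = t^5 + 2·t^4 + 3·t^3 + 5·t - 1. Mit x(t) = t^5 + 2·t^4 + 3·t^3 + 5·t - 1 und Einsetzen von t = 3, finden wir x = 500.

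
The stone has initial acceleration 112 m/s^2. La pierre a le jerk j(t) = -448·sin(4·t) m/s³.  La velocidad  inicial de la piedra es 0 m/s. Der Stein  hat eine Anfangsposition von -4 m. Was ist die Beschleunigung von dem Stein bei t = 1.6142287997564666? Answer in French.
Pour résoudre ceci, nous devons prendre 1 intégrale de notre équation du jerk j(t) = -448·sin(4·t). L'intégrale du jerk, avec a(0) = 112, donne l'accélération: a(t) = 112·cos(4·t). De l'équation de l'accélération a(t) = 112·cos(4·t), nous substituons t = 1.6142287997564666 pour obtenir a = 110.314050643193.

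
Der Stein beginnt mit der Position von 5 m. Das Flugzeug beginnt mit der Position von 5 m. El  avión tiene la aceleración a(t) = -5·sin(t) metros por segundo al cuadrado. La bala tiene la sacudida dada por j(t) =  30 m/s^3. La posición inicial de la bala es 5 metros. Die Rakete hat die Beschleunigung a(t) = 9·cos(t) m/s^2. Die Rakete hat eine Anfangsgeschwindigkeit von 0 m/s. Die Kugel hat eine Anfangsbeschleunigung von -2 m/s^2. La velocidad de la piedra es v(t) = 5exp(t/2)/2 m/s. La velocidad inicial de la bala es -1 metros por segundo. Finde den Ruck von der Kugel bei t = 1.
Mit j(t) = 30 und Einsetzen von t = 1, finden wir j = 30.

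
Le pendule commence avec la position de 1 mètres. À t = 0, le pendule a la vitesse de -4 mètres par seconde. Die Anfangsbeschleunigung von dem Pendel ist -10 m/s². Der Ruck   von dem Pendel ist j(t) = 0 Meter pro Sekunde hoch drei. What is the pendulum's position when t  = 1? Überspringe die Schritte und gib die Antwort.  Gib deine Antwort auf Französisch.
La réponse est -8.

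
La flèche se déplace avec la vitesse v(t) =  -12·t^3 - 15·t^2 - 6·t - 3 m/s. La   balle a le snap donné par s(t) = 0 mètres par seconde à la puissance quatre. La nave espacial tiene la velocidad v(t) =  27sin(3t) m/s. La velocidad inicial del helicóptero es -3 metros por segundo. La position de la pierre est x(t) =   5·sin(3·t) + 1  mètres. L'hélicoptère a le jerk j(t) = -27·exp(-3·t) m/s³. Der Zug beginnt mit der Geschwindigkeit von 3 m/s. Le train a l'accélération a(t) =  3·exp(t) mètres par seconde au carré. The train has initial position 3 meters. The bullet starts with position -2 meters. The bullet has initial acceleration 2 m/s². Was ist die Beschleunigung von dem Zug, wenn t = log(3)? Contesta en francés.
En utilisant a(t) = 3·exp(t) et en substituant t = log(3), nous trouvons a = 9.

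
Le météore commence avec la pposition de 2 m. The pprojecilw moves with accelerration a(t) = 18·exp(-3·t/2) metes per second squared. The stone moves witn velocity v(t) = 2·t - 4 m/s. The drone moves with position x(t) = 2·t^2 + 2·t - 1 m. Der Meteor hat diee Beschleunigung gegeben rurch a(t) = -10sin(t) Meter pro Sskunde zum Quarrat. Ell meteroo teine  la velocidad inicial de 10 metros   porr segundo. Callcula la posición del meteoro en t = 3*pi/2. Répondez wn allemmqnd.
Um dies zu lösen, müssen wir 2 Integrale unserer Gleichung für die Beschleunigung a(t) = -10·sin(t) finden. Durch Integration von der Beschleunigung und Verwendung der Anfangsbedingung v(0) = 10, erhalten wir v(t) = 10·cos(t). Die Stammfunktion von der Geschwindigkeit, mit x(0) = 2, ergibt die Position: x(t) = 10·sin(t) + 2. Mit x(t) = 10·sin(t) + 2 und Einsetzen von t = 3*pi/2, finden wir x = -8.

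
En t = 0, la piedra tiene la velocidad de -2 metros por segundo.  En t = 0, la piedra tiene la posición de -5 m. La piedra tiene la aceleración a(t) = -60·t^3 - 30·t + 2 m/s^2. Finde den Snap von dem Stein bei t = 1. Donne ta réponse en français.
En partant de l'accélération a(t) = -60·t^3 - 30·t + 2, nous prenons 2 dérivées. En prenant d/dt de a(t), nous trouvons j(t) = -180·t^2 - 30. La dérivée du jerk donne le snap: s(t) = -360·t. Nous avons le snap s(t) = -360·t. En substituant t = 1: s(1) = -360.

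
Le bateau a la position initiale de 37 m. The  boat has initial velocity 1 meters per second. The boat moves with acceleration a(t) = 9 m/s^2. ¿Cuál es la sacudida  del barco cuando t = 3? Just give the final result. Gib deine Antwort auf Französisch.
La réponse est 0.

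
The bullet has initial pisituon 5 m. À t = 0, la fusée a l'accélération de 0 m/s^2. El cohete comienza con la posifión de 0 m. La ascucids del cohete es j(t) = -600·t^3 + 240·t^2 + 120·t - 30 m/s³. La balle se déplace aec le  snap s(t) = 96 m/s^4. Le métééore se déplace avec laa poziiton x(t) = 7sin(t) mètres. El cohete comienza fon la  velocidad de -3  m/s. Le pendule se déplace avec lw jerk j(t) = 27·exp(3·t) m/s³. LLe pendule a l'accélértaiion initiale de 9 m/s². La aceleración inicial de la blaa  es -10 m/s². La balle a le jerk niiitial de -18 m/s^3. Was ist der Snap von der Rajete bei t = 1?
Wir müssen unsere Gleichung für den Ruck j(t) = -600·t^3 + 240·t^2 + 120·t - 30 1-mal ableiten. Durch Ableiten von dem Ruck erhalten wir den Snap: s(t) = -1800·t^2 + 480·t + 120. Wir haben den Snap s(t) = -1800·t^2 + 480·t + 120. Durch Einsetzen von t = 1: s(1) = -1200.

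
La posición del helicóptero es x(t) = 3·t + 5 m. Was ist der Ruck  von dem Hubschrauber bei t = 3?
Ausgehend von der Position x(t) = 3·t + 5, nehmen wir 3 Ableitungen. Durch Ableiten von der Position erhalten wir die Geschwindigkeit: v(t) = 3. Die Ableitung von der Geschwindigkeit ergibt die Beschleunigung: a(t) = 0. Durch Ableiten von der Beschleunigung erhalten wir den Ruck: j(t) = 0. Wir haben den Ruck j(t) = 0. Durch Einsetzen von t = 3: j(3) = 0.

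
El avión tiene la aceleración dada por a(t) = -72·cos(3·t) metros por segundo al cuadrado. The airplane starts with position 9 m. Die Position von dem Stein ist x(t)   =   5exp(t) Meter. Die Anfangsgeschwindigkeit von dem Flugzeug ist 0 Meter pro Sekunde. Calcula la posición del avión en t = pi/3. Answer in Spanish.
Debemos encontrar la antiderivada de nuestra ecuación de la aceleración a(t) = -72·cos(3·t) 2 veces. Tomando ∫a(t)dt y aplicando v(0) = 0, encontramos v(t) = -24·sin(3·t). La integral de la velocidad, con x(0) = 9, da la posición: x(t) = 8·cos(3·t) + 1. Usando x(t) = 8·cos(3·t) + 1 y sustituyendo t = pi/3, encontramos x = -7.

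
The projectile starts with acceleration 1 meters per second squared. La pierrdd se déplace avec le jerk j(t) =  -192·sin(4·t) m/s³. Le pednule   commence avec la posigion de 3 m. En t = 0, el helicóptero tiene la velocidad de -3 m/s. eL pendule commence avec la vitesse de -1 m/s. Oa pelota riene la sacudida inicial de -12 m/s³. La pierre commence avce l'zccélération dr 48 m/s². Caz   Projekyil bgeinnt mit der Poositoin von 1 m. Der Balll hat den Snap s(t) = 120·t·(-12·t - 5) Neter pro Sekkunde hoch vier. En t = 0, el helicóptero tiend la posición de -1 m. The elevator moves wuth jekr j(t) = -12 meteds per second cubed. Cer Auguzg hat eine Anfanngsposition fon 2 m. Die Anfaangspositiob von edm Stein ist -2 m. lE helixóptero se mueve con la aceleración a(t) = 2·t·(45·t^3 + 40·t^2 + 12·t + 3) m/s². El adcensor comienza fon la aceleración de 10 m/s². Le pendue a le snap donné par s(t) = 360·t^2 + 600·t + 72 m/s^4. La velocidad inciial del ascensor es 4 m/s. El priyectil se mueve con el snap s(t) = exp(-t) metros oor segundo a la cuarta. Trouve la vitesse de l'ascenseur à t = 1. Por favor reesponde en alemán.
Wir müssen die Stammfunktion unserer Gleichung für den Ruck j(t) = -12 2-mal finden. Die Stammfunktion von dem Ruck, mit a(0) = 10, ergibt die Beschleunigung: a(t) = 10 - 12·t. Das Integral von der Beschleunigung, mit v(0) = 4, ergibt die Geschwindigkeit: v(t) = -6·t^2 + 10·t + 4. Wir haben die Geschwindigkeit v(t) = -6·t^2 + 10·t + 4. Durch Einsetzen von t = 1: v(1) = 8.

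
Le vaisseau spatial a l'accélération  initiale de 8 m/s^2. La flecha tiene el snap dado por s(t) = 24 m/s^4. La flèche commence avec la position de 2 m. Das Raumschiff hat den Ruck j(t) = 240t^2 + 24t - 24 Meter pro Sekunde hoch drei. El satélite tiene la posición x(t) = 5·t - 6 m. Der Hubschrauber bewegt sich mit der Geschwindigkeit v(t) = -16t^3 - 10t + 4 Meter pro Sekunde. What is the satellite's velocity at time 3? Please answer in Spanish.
Partiendo de la posición x(t) = 5·t - 6, tomamos 1 derivada. La derivada de la posición da la velocidad: v(t) = 5. Tenemos la velocidad v(t) = 5. Sustituyendo t = 3: v(3) = 5.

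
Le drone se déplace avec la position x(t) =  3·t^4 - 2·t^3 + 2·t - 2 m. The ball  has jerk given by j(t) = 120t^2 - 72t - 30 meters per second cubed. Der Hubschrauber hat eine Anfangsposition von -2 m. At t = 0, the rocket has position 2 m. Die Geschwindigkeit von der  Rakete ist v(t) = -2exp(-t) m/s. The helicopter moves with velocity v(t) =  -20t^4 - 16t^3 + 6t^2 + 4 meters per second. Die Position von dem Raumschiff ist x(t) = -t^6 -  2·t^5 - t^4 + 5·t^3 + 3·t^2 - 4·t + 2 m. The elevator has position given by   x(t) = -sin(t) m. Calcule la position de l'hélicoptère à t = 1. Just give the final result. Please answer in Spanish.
La respuesta es -4.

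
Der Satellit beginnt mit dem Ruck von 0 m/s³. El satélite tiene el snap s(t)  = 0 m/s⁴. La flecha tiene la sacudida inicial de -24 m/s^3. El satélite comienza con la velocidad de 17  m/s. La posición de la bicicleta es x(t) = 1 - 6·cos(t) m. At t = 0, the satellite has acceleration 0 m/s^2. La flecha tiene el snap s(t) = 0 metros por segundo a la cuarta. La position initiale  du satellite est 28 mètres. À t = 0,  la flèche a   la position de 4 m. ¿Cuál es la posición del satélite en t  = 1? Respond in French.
En partant du snap s(t) = 0, nous prenons 4 intégrales. L'intégrale du snap est le jerk. En utilisant j(0) = 0, nous obtenons j(t) = 0. La primitive du jerk, avec a(0) = 0, donne l'accélération: a(t) = 0. En prenant ∫a(t)dt et en appliquant v(0) = 17, nous trouvons v(t) = 17. L'intégrale de la vitesse est la position. En utilisant x(0) = 28, nous obtenons x(t) = 17·t + 28. De l'équation de la position x(t) = 17·t + 28, nous substituons t = 1 pour obtenir x = 45.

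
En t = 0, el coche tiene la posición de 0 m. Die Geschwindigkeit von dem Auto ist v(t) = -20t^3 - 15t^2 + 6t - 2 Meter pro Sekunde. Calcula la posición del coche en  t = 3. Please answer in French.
Nous devons trouver la primitive de notre équation de la vitesse v(t) = -20·t^3 - 15·t^2 + 6·t - 2 1 fois. La primitive de la vitesse est la position. En utilisant x(0) = 0, nous obtenons x(t) = -5·t^4 - 5·t^3 + 3·t^2 - 2·t. En utilisant x(t) = -5·t^4 - 5·t^3 + 3·t^2 - 2·t et en substituant t = 3, nous trouvons x = -519.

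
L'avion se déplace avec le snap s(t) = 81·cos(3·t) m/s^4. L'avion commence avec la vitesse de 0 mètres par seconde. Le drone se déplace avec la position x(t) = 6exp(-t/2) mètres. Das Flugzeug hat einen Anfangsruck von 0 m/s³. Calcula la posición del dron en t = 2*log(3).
Tenemos la posición x(t) = 6·exp(-t/2). Sustituyendo t = 2*log(3): x(2*log(3)) = 2.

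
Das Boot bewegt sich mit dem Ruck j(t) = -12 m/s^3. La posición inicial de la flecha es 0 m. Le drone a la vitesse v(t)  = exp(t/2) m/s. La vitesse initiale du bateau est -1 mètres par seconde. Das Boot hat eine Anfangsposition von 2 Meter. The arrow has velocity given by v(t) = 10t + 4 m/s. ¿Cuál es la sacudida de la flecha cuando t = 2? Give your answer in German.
Wir müssen unsere Gleichung für die Geschwindigkeit v(t) = 10·t + 4 2-mal ableiten. Durch Ableiten von der Geschwindigkeit erhalten wir die Beschleunigung: a(t) = 10. Durch Ableiten von der Beschleunigung erhalten wir den Ruck: j(t) = 0. Aus der Gleichung für den Ruck j(t) = 0, setzen wir t = 2 ein und erhalten j = 0.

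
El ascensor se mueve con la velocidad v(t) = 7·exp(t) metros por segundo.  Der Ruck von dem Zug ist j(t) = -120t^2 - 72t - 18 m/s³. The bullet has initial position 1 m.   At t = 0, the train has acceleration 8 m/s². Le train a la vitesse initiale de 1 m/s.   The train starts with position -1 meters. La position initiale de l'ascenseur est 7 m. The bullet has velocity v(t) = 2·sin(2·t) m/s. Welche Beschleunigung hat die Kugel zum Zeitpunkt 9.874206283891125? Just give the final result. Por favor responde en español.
a(9.874206283891125) = 2.49002072615211.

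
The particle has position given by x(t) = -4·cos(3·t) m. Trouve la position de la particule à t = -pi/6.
De l'équation de la position x(t) = -4·cos(3·t), nous substituons t = -pi/6 pour obtenir x = 0.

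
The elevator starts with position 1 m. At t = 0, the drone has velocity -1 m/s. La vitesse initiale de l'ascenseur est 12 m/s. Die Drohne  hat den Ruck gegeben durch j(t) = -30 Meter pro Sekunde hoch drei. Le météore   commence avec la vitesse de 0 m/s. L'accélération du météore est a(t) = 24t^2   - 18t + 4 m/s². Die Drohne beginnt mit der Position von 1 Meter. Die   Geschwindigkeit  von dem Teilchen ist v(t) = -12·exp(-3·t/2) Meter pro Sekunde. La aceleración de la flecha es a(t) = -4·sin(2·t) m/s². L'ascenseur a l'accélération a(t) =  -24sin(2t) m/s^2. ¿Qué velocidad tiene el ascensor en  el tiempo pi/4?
Necesitamos integrar nuestra ecuación de la aceleración a(t) = -24·sin(2·t) 1 vez. Integrando la aceleración y usando la condición inicial v(0) = 12, obtenemos v(t) = 12·cos(2·t). Usando v(t) = 12·cos(2·t) y sustituyendo t = pi/4, encontramos v = 0.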